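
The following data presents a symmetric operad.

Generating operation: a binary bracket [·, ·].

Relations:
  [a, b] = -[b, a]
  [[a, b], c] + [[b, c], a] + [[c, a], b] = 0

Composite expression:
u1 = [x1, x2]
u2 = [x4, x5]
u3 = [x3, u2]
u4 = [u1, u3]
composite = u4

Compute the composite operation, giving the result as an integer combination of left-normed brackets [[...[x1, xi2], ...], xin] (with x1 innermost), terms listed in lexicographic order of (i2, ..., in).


[[[[x1, x2], x3], x4], x5] - [[[[x1, x2], x3], x5], x4] - [[[[x1, x2], x4], x5], x3] + [[[[x1, x2], x5], x4], x3]


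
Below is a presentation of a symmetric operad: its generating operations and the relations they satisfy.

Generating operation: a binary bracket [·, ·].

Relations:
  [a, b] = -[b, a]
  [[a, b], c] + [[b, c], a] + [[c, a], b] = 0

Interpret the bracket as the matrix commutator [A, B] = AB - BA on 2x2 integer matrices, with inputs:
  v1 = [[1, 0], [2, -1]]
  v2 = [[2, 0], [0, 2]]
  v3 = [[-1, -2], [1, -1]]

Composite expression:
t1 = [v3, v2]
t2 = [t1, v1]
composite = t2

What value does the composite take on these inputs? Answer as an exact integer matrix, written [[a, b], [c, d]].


[v3, v2] = [[0, 0], [0, 0]]
[[v3, v2], v1] = [[0, 0], [0, 0]]

[[0, 0], [0, 0]]


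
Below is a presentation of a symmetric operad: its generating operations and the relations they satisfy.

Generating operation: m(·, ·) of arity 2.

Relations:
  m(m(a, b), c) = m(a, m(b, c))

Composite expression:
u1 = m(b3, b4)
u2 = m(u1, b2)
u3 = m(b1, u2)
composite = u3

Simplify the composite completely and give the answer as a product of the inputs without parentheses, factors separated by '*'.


b1 * b3 * b4 * b2

Associativity of m dissolves the nesting; only the b-input order survives.
m(b3, b4) unparenthesizes to b3 * b4
m(m(b3, b4), b2) unparenthesizes to b3 * b4 * b2
m(b1, m(m(b3, b4), b2)) unparenthesizes to b1 * b3 * b4 * b2


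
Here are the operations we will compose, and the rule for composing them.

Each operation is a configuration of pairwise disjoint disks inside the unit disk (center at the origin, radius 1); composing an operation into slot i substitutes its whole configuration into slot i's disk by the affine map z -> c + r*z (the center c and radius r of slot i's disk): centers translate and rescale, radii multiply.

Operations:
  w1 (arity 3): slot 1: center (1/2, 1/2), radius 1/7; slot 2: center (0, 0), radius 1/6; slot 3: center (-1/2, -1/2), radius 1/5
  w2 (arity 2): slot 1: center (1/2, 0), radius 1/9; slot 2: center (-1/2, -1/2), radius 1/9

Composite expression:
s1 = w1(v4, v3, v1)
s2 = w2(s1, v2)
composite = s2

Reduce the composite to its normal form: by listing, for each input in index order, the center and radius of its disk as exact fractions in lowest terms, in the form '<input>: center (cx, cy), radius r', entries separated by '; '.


v1: center (4/9, -1/18), radius 1/45; v2: center (-1/2, -1/2), radius 1/9; v3: center (1/2, 0), radius 1/54; v4: center (5/9, 1/18), radius 1/63


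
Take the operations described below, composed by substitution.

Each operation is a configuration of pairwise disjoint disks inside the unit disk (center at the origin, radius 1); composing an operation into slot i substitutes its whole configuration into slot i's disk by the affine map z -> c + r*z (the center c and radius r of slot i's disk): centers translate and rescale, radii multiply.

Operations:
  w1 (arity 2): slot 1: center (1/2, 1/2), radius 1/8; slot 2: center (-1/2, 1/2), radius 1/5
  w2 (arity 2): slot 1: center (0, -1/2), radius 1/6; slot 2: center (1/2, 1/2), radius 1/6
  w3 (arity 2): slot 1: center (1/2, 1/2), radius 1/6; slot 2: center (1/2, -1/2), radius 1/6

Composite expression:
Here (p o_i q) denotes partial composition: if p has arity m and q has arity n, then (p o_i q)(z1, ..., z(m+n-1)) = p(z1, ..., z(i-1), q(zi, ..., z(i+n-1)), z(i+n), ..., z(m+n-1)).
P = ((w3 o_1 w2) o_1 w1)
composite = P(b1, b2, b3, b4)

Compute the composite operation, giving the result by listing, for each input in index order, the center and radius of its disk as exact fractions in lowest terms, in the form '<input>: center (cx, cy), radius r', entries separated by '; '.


Nesting under w3 composes maps z -> c + r*z down each b-path.
tracing b1 down its 3-map path: center (37/72, 31/72), radius 1/288
tracing b2 down its 3-map path: center (35/72, 31/72), radius 1/180
tracing b3 down its 2-map path: center (7/12, 7/12), radius 1/36
tracing b4 down its 1-map path: center (1/2, -1/2), radius 1/6

b1: center (37/72, 31/72), radius 1/288; b2: center (35/72, 31/72), radius 1/180; b3: center (7/12, 7/12), radius 1/36; b4: center (1/2, -1/2), radius 1/6


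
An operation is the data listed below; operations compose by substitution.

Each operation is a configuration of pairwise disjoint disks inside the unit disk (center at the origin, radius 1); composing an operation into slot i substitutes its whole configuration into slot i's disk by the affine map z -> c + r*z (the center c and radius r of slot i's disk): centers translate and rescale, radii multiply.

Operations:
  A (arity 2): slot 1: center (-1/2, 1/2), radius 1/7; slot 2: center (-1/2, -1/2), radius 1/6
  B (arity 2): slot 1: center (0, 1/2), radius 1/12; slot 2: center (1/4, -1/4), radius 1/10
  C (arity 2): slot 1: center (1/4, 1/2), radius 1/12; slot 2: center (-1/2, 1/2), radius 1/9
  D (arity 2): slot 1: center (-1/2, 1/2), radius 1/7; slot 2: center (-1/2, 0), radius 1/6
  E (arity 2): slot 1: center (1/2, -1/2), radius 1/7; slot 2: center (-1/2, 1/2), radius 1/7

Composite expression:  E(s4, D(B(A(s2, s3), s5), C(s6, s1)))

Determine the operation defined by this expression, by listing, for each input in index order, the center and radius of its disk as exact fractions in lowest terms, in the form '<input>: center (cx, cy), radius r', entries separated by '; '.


s1: center (-7/12, 43/84), radius 1/378; s2: center (-673/1176, 685/1176), radius 1/4116; s3: center (-673/1176, 683/1176), radius 1/3528; s4: center (1/2, -1/2), radius 1/7; s5: center (-111/196, 111/196), radius 1/490; s6: center (-95/168, 43/84), radius 1/504

Below E, radii multiply path by path; the s-disk centers shift.
input s4: applying the 1 nested substitution gives center (1/2, -1/2), radius 1/7
input s2: applying the 4 nested substitutions gives center (-673/1176, 685/1176), radius 1/4116
input s3: applying the 4 nested substitutions gives center (-673/1176, 683/1176), radius 1/3528
input s5: applying the 3 nested substitutions gives center (-111/196, 111/196), radius 1/490
input s6: applying the 3 nested substitutions gives center (-95/168, 43/84), radius 1/504
input s1: applying the 3 nested substitutions gives center (-7/12, 43/84), radius 1/378


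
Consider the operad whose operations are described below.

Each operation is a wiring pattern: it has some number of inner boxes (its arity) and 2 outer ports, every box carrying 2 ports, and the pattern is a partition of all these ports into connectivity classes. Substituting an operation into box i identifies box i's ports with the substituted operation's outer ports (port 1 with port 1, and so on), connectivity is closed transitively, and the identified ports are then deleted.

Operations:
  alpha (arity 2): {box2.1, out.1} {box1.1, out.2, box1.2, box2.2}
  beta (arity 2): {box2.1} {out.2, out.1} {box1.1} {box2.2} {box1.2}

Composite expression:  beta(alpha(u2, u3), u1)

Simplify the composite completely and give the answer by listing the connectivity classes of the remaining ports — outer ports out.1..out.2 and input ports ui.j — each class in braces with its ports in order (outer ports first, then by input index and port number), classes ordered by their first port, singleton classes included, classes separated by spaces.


{out.1, out.2} {u1.1} {u1.2} {u2.1, u2.2, u3.2} {u3.1}

Substituting into beta glues patterns; closure does the rest.
alpha over (u2, u3) gives {out.1, u3.1} {out.2, u2.1, u2.2, u3.2}, out.j being that stage's outer ports
beta over (u2, u3, u1) gives {out.1, out.2} {u1.1} {u1.2} {u2.1, u2.2, u3.2} {u3.1}, out.j being that stage's outer ports


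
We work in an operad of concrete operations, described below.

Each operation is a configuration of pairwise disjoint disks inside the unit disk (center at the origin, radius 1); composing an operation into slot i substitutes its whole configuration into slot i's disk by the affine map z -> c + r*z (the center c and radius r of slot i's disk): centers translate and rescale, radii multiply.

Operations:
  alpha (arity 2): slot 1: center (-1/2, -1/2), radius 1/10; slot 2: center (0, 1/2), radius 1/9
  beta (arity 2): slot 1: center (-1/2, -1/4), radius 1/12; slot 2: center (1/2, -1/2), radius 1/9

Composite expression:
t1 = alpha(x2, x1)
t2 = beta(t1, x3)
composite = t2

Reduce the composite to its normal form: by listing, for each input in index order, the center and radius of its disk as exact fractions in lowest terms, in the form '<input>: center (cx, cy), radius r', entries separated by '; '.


x1: center (-1/2, -5/24), radius 1/108; x2: center (-13/24, -7/24), radius 1/120; x3: center (1/2, -1/2), radius 1/9

Only the slot chain above each x matters under beta; compose those maps.
x2 passes through 2 substitutions, ending at center (-13/24, -7/24), radius 1/120
x1 passes through 2 substitutions, ending at center (-1/2, -5/24), radius 1/108
x3 passes through 1 substitution, ending at center (1/2, -1/2), radius 1/9


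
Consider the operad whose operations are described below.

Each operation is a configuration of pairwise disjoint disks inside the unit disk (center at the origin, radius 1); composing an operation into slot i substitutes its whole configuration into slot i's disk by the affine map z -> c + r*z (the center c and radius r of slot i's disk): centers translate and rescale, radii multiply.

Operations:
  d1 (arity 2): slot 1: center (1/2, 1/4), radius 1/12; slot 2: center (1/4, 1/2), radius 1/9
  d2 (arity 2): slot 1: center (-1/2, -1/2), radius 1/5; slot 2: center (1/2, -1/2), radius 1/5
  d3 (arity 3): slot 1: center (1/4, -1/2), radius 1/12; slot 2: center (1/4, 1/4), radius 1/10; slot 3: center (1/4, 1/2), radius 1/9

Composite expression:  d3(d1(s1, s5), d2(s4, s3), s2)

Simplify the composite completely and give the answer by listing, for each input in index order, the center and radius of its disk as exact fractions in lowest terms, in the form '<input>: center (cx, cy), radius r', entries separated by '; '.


s1: center (7/24, -23/48), radius 1/144; s2: center (1/4, 1/2), radius 1/9; s3: center (3/10, 1/5), radius 1/50; s4: center (1/5, 1/5), radius 1/50; s5: center (13/48, -11/24), radius 1/108

Nesting under d3 composes maps z -> c + r*z down each s-path.
tracing s1 down its 2-map path: center (7/24, -23/48), radius 1/144
tracing s5 down its 2-map path: center (13/48, -11/24), radius 1/108
tracing s4 down its 2-map path: center (1/5, 1/5), radius 1/50
tracing s3 down its 2-map path: center (3/10, 1/5), radius 1/50
tracing s2 down its 1-map path: center (1/4, 1/2), radius 1/9


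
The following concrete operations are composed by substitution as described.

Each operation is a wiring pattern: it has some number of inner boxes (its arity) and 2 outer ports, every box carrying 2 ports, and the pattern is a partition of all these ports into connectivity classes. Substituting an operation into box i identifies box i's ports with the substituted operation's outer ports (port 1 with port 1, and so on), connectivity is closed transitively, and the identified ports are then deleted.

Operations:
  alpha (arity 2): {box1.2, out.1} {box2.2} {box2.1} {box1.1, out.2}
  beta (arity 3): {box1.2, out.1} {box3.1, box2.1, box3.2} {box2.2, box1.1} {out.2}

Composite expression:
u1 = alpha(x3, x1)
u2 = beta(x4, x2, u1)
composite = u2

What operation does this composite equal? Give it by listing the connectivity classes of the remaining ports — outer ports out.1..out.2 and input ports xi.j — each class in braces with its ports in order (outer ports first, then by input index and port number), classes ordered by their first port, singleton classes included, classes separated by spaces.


{out.1, x4.2} {out.2} {x1.1} {x1.2} {x2.1, x3.1, x3.2} {x2.2, x4.1}

Substituting into beta glues patterns; closure does the rest.
the subtree at alpha composes to {out.1, x3.2} {out.2, x3.1} {x1.1} {x1.2} on (x3, x1); out.j = own outer ports
the subtree at beta composes to {out.1, x4.2} {out.2} {x1.1} {x1.2} {x2.1, x3.1, x3.2} {x2.2, x4.1} on (x4, x2, x3, x1); out.j = own outer ports


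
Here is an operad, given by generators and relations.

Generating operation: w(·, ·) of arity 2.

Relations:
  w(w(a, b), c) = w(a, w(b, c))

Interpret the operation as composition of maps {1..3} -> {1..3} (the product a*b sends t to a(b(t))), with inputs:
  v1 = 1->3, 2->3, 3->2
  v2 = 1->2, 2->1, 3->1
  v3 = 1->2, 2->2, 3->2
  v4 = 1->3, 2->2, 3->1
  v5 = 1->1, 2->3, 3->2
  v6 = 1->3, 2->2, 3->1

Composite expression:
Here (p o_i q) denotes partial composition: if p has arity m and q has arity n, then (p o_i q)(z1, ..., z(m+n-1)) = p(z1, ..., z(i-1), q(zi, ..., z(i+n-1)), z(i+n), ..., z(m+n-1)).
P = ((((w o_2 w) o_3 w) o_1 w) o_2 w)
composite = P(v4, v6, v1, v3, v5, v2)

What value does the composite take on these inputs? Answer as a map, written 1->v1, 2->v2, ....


1->3, 2->3, 3->3

w(v6, v1) = 1->1, 2->1, 3->2
w(v4, w(v6, v1)) = 1->3, 2->3, 3->2
w(v5, v2) = 1->3, 2->1, 3->1
w(v3, w(v5, v2)) = 1->2, 2->2, 3->2
w(w(v4, w(v6, v1)), w(v3, w(v5, v2))) = 1->3, 2->3, 3->3


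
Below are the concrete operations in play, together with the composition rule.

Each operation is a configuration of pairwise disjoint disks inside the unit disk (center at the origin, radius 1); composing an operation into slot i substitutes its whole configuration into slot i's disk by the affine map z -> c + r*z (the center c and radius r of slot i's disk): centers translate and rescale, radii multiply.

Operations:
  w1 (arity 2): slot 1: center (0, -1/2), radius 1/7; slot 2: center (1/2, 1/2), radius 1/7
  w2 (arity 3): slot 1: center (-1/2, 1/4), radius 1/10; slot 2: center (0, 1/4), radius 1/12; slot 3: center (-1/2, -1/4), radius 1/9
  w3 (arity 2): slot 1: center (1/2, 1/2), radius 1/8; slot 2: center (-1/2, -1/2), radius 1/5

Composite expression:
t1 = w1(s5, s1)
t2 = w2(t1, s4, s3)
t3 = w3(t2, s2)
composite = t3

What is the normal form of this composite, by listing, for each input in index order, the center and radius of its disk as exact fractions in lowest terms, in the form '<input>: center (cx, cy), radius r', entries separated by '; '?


s1: center (71/160, 43/80), radius 1/560; s2: center (-1/2, -1/2), radius 1/5; s3: center (7/16, 15/32), radius 1/72; s4: center (1/2, 17/32), radius 1/96; s5: center (7/16, 21/40), radius 1/560


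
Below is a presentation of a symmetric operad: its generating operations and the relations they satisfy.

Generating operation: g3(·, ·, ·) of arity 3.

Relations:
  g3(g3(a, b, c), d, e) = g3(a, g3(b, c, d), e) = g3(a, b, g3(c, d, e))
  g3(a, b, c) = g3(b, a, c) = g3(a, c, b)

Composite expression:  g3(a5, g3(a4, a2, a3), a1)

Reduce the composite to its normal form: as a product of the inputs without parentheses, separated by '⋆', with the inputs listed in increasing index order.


a1 ⋆ a2 ⋆ a3 ⋆ a4 ⋆ a5

Reordering under g3 is free, so list the a-inputs canonically.
g3(a4, a2, a3) spells out as a4 ⋆ a2 ⋆ a3
g3(a5, g3(a4, a2, a3), a1) spells out as a5 ⋆ a4 ⋆ a2 ⋆ a3 ⋆ a1
the factors in increasing index order: a1 ⋆ a2 ⋆ a3 ⋆ a4 ⋆ a5


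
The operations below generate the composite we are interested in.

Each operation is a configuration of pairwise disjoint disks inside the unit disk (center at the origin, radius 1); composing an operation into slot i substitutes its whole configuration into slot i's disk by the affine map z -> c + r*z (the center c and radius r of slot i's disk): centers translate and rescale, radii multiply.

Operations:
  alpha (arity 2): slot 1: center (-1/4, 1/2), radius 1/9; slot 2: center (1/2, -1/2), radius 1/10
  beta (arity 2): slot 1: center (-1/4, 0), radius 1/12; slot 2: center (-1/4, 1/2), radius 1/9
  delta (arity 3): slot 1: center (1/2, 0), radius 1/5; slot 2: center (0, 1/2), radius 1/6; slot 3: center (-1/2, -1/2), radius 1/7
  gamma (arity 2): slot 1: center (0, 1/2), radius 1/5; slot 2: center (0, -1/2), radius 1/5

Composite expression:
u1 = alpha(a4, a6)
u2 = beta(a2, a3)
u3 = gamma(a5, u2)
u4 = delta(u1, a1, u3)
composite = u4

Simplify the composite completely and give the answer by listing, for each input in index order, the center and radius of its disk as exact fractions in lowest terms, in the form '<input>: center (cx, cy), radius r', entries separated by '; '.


Each a-disk chains the slot maps above it in delta; radii multiply.
for a4, the 2-step affine chain lands on center (9/20, 1/10), radius 1/45
for a6, the 2-step affine chain lands on center (3/5, -1/10), radius 1/50
for a1, the 1-step affine chain lands on center (0, 1/2), radius 1/6
for a5, the 2-step affine chain lands on center (-1/2, -3/7), radius 1/35
for a2, the 3-step affine chain lands on center (-71/140, -4/7), radius 1/420
for a3, the 3-step affine chain lands on center (-71/140, -39/70), radius 1/315

a1: center (0, 1/2), radius 1/6; a2: center (-71/140, -4/7), radius 1/420; a3: center (-71/140, -39/70), radius 1/315; a4: center (9/20, 1/10), radius 1/45; a5: center (-1/2, -3/7), radius 1/35; a6: center (3/5, -1/10), radius 1/50


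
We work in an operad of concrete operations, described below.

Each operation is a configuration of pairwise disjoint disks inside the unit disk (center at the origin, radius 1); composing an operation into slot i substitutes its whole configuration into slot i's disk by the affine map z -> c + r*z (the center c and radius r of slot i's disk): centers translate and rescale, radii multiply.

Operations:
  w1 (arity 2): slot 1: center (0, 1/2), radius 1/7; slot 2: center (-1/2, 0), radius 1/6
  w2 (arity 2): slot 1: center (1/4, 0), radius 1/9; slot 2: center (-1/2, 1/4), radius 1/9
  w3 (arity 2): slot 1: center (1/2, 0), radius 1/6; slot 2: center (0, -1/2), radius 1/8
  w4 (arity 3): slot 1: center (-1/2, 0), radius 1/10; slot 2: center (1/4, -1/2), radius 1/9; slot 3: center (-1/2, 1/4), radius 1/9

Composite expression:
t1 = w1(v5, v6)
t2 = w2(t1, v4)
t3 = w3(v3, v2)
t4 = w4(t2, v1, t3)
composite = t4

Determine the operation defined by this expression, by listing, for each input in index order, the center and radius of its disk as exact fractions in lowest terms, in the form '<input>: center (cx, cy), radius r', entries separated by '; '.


v1: center (1/4, -1/2), radius 1/9; v2: center (-1/2, 7/36), radius 1/72; v3: center (-4/9, 1/4), radius 1/54; v4: center (-11/20, 1/40), radius 1/90; v5: center (-19/40, 1/180), radius 1/630; v6: center (-173/360, 0), radius 1/540


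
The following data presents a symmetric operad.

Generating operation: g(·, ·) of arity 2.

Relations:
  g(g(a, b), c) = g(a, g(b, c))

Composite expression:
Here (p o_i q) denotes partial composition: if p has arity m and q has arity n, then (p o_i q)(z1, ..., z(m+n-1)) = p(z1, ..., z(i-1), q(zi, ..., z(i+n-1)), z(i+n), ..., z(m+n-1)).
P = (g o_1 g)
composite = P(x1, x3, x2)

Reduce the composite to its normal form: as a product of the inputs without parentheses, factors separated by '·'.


x1 · x3 · x2


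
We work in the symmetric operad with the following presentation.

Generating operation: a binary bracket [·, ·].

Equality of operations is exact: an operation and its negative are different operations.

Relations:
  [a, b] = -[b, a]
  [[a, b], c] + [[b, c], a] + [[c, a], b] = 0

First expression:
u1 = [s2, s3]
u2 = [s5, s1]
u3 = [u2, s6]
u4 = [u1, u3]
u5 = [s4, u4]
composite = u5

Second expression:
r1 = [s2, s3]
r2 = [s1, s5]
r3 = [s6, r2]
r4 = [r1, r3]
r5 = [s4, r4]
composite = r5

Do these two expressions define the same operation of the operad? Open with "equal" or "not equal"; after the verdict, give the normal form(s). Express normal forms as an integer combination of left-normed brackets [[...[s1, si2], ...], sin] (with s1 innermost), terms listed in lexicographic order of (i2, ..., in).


In normal form, the first expression is -[[[[[s1, s5], s6], s2], s3], s4] + [[[[[s1, s5], s6], s3], s2], s4]
In normal form, the second expression is -[[[[[s1, s5], s6], s2], s3], s4] + [[[[[s1, s5], s6], s3], s2], s4]
Both agree, so they are equal.

equal; both compose to -[[[[[s1, s5], s6], s2], s3], s4] + [[[[[s1, s5], s6], s3], s2], s4]


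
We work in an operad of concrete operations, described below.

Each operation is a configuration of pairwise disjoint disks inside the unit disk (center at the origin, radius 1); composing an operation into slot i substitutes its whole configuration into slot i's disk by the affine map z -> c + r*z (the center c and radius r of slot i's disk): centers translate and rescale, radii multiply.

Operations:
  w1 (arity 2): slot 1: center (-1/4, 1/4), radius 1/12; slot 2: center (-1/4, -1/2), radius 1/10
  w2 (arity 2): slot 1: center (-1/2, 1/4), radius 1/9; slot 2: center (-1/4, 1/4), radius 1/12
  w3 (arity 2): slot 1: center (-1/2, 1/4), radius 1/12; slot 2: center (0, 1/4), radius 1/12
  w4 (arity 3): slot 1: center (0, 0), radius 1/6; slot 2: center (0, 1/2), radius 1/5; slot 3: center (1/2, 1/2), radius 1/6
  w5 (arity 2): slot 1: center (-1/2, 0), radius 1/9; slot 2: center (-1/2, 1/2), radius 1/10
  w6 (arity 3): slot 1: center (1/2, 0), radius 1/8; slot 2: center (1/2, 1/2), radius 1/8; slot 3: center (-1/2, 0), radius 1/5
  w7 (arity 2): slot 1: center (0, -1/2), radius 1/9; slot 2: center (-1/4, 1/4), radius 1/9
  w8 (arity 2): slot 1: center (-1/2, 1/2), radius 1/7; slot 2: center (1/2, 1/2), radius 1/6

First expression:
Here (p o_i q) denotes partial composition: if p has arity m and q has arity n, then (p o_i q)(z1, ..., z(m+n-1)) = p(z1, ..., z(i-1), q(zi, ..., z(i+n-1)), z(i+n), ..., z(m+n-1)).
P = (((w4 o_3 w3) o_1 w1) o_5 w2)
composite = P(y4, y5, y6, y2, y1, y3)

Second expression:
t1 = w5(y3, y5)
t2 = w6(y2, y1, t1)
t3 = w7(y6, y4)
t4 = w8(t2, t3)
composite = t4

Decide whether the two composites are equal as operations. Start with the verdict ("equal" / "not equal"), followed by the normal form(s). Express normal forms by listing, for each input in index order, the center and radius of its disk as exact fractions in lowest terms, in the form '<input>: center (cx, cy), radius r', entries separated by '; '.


not equal — first y1: center (71/144, 157/288), radius 1/648; y2: center (5/12, 13/24), radius 1/72; y3: center (143/288, 157/288), radius 1/864; y4: center (-1/24, 1/24), radius 1/72; y5: center (-1/24, -1/12), radius 1/60; y6: center (0, 1/2), radius 1/5, second y1: center (-3/7, 4/7), radius 1/56; y2: center (-3/7, 1/2), radius 1/56; y3: center (-41/70, 1/2), radius 1/315; y4: center (11/24, 13/24), radius 1/54; y5: center (-41/70, 18/35), radius 1/350; y6: center (1/2, 5/12), radius 1/54


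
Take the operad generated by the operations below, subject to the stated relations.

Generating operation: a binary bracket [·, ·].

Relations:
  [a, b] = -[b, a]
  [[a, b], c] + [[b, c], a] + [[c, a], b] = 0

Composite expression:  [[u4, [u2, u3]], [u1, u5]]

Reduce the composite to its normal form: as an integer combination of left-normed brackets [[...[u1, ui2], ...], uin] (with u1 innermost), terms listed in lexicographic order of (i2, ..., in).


[[[[u1, u5], u2], u3], u4] - [[[[u1, u5], u3], u2], u4] - [[[[u1, u5], u4], u2], u3] + [[[[u1, u5], u4], u3], u2]

Left-normed coefficients sit on the u1-initial expansion words.
Composite bracket: [[u4, [u2, u3]], [u1, u5]]
The bracket unfolds into 16 signed words via [a, b] = ab - ba (2^4 = 16).
Only words starting with u1 matter:
  u1u5u2u3u4 appears with sign +1, giving the term +[[[[u1, u5], u2], u3], u4]
  u1u5u3u2u4 appears with sign -1, giving the term -[[[[u1, u5], u3], u2], u4]
  u1u5u4u2u3 appears with sign -1, giving the term -[[[[u1, u5], u4], u2], u3]
  u1u5u4u3u2 appears with sign +1, giving the term +[[[[u1, u5], u4], u3], u2]


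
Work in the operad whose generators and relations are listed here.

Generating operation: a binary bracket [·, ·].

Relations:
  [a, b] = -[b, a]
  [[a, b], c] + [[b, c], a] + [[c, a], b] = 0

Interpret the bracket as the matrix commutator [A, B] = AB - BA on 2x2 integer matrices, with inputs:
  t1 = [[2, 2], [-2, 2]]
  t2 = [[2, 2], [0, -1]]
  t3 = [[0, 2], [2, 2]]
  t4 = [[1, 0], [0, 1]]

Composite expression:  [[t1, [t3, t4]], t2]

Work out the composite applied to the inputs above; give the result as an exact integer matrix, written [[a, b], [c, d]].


[[0, 0], [0, 0]]

[t3, t4] = [[0, 0], [0, 0]]
[t1, [t3, t4]] = [[0, 0], [0, 0]]
[[t1, [t3, t4]], t2] = [[0, 0], [0, 0]]


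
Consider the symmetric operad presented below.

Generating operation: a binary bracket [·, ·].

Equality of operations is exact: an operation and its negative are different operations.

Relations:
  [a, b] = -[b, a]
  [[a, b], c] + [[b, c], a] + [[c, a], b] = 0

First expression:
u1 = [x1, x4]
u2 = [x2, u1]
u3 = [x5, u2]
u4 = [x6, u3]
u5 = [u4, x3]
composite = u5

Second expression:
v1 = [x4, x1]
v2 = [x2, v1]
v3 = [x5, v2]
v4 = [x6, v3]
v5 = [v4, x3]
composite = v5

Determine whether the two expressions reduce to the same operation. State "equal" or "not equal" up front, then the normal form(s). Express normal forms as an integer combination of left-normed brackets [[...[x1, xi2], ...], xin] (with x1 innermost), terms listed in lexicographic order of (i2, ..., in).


Normal form of the first expression: -[[[[[x1, x4], x2], x5], x6], x3]
Normal form of the second expression: [[[[[x1, x4], x2], x5], x6], x3]
Distinct normal forms: not equal.

not equal; first: -[[[[[x1, x4], x2], x5], x6], x3]; second: [[[[[x1, x4], x2], x5], x6], x3]


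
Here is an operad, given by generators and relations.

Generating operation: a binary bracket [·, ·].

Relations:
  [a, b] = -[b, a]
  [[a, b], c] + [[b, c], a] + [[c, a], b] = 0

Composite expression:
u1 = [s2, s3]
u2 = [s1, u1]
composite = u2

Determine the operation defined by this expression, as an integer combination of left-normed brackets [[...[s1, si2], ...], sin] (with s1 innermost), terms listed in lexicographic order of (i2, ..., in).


[[s1, s2], s3] - [[s1, s3], s2]

Left-normed coefficients sit on the s1-initial expansion words.
Composite bracket: [s1, [s2, s3]]
Under [a, b] = ab - ba we get 4 signed associative words (2^2 = 4).
Keep just the words that open with s1:
  the word s1s2s3 carries sign +1 and contributes +[[s1, s2], s3]
  the word s1s3s2 carries sign -1 and contributes -[[s1, s3], s2]


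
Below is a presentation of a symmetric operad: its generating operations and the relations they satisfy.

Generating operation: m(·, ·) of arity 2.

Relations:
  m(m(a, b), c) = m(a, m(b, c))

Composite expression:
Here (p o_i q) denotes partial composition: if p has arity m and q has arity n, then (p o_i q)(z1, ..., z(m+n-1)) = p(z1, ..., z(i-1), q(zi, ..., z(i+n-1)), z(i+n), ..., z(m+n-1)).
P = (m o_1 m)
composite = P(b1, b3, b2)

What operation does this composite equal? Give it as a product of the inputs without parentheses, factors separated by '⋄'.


b1 ⋄ b3 ⋄ b2

Key point: m is associative — brackets drop, the b-order remains.
m(b1, b3) spells out as b1 ⋄ b3
m(m(b1, b3), b2) spells out as b1 ⋄ b3 ⋄ b2


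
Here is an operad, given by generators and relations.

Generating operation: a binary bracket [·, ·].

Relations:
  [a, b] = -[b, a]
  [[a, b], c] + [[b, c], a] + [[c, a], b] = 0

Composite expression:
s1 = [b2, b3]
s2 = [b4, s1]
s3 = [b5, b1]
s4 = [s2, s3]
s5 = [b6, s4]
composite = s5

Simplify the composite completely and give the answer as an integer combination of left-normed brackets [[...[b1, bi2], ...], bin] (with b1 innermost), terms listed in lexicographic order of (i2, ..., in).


[[[[[b1, b5], b2], b3], b4], b6] - [[[[[b1, b5], b3], b2], b4], b6] - [[[[[b1, b5], b4], b2], b3], b6] + [[[[[b1, b5], b4], b3], b2], b6]

Expand each bracket as ab - ba; the b1-initial words give the coefficients.
Composite bracket: [b6, [[b4, [b2, b3]], [b5, b1]]]
Full expansion: 32 signed words from ab - ba (2^5 = 32).
Coefficients come from the b1-initial words:
  the word b1b5b2b3b4b6 carries sign +1 and contributes +[[[[[b1, b5], b2], b3], b4], b6]
  the word b1b5b3b2b4b6 carries sign -1 and contributes -[[[[[b1, b5], b3], b2], b4], b6]
  the word b1b5b4b2b3b6 carries sign -1 and contributes -[[[[[b1, b5], b4], b2], b3], b6]
  the word b1b5b4b3b2b6 carries sign +1 and contributes +[[[[[b1, b5], b4], b3], b2], b6]


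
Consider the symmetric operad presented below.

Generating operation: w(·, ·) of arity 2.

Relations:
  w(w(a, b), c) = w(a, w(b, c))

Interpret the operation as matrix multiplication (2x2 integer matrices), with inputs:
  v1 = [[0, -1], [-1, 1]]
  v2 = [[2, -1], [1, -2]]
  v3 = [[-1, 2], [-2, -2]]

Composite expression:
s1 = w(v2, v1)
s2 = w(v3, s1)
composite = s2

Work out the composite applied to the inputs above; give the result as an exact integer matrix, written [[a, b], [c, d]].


[[3, -3], [-6, 12]]

w(v2, v1) = [[1, -3], [2, -3]]
w(v3, w(v2, v1)) = [[3, -3], [-6, 12]]


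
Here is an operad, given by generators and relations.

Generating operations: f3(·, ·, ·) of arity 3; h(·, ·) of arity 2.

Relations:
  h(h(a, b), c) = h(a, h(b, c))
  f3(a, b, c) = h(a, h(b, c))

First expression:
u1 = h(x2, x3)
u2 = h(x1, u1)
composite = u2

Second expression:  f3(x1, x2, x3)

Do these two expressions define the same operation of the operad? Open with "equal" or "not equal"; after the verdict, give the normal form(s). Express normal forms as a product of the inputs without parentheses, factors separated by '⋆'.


The first expression, normalized: x1 ⋆ x2 ⋆ x3
The second expression, normalized: x1 ⋆ x2 ⋆ x3
Same normal form: equal.

equal; the common form is x1 ⋆ x2 ⋆ x3


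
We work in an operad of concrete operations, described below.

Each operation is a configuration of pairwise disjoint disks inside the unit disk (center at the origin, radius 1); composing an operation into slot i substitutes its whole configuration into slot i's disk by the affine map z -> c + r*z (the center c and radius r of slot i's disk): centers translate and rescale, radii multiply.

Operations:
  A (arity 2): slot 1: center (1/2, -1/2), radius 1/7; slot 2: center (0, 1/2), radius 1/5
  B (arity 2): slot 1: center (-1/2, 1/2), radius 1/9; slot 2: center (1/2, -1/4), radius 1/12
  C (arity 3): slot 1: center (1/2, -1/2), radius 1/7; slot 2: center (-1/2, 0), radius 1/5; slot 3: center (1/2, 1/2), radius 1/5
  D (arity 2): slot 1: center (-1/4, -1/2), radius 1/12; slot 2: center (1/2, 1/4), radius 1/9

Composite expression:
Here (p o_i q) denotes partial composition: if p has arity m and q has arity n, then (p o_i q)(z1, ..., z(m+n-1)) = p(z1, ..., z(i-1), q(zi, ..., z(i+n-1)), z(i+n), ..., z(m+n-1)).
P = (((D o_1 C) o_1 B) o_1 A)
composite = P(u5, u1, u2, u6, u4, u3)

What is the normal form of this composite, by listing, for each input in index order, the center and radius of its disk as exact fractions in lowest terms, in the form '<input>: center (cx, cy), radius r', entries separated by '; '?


u1: center (-3/14, -809/1512), radius 1/3780; u2: center (-17/84, -61/112), radius 1/1008; u3: center (1/2, 1/4), radius 1/9; u4: center (-5/24, -11/24), radius 1/60; u5: center (-323/1512, -811/1512), radius 1/5292; u6: center (-7/24, -1/2), radius 1/60

Only the slot chain above each u matters under D; compose those maps.
u5 passes through 4 substitutions, ending at center (-323/1512, -811/1512), radius 1/5292
u1 passes through 4 substitutions, ending at center (-3/14, -809/1512), radius 1/3780
u2 passes through 3 substitutions, ending at center (-17/84, -61/112), radius 1/1008
u6 passes through 2 substitutions, ending at center (-7/24, -1/2), radius 1/60
u4 passes through 2 substitutions, ending at center (-5/24, -11/24), radius 1/60
u3 passes through 1 substitution, ending at center (1/2, 1/4), radius 1/9


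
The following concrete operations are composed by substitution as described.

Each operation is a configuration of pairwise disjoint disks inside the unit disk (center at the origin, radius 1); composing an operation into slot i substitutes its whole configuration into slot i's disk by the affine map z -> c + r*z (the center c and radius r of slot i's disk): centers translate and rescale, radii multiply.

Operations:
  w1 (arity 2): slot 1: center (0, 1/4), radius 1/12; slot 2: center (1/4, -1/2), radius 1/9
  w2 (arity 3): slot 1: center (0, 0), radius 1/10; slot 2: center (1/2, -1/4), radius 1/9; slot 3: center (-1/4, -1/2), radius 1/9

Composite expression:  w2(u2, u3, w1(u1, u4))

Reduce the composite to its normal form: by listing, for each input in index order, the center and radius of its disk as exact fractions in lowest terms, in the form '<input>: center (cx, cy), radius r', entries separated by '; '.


u1: center (-1/4, -17/36), radius 1/108; u2: center (0, 0), radius 1/10; u3: center (1/2, -1/4), radius 1/9; u4: center (-2/9, -5/9), radius 1/81

Affine substitution under w2: radii multiply and u-centers shift.
input u2: composing its 1 substitution step yields center (0, 0), radius 1/10
input u3: composing its 1 substitution step yields center (1/2, -1/4), radius 1/9
input u1: composing its 2 substitution steps yields center (-1/4, -17/36), radius 1/108
input u4: composing its 2 substitution steps yields center (-2/9, -5/9), radius 1/81


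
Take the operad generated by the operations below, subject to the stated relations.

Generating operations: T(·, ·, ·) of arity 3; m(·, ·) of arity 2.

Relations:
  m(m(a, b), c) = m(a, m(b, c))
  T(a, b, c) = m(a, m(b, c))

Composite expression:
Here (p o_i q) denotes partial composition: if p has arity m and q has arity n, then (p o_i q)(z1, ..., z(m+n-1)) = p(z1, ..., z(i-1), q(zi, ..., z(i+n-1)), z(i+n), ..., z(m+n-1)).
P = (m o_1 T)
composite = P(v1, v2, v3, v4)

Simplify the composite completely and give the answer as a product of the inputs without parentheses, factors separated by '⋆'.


v1 ⋆ v2 ⋆ v3 ⋆ v4


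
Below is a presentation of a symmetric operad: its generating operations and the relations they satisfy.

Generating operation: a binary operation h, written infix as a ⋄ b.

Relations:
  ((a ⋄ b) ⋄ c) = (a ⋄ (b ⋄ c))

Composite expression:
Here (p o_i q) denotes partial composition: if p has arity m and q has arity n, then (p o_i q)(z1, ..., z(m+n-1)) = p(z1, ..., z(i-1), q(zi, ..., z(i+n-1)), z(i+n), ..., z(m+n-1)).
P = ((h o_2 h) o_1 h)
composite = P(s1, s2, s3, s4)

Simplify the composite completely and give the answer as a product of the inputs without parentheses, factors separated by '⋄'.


s1 ⋄ s2 ⋄ s3 ⋄ s4

All parenthesizations of h agree; list the s-inputs left to right.
(s1 ⋄ s2) collapses to s1 ⋄ s2
(s3 ⋄ s4) collapses to s3 ⋄ s4
((s1 ⋄ s2) ⋄ (s3 ⋄ s4)) collapses to s1 ⋄ s2 ⋄ s3 ⋄ s4


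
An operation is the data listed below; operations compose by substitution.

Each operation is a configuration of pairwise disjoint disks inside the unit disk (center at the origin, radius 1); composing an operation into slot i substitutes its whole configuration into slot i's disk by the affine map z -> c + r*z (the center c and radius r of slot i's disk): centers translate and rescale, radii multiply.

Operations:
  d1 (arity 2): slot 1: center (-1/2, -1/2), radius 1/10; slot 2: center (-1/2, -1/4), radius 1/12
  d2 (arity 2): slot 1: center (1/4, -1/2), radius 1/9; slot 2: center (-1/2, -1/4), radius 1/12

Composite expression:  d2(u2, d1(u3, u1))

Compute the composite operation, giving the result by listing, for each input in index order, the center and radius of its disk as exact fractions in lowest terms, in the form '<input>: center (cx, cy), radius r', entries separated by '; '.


u1: center (-13/24, -13/48), radius 1/144; u2: center (1/4, -1/2), radius 1/9; u3: center (-13/24, -7/24), radius 1/120

Each u-disk chains the slot maps above it in d2; radii multiply.
u2 passes through 1 substitution, ending at center (1/4, -1/2), radius 1/9
u3 passes through 2 substitutions, ending at center (-13/24, -7/24), radius 1/120
u1 passes through 2 substitutions, ending at center (-13/24, -13/48), radius 1/144


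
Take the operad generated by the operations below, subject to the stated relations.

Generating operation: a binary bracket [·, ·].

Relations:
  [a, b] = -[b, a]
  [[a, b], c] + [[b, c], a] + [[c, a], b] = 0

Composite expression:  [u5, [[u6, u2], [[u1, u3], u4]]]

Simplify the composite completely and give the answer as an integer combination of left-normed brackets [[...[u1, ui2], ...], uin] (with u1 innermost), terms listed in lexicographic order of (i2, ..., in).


In the tensor algebra, words opening u1 carry the u1-anchored form.
Composite bracket: [u5, [[u6, u2], [[u1, u3], u4]]]
Applying ab - ba throughout gives 32 signed words (2^5 = 32).
Collect the words opening with u1:
  from u1u3u4u2u6u5, sign -1: term -[[[[[u1, u3], u4], u2], u6], u5]
  from u1u3u4u6u2u5, sign +1: term +[[[[[u1, u3], u4], u6], u2], u5]

-[[[[[u1, u3], u4], u2], u6], u5] + [[[[[u1, u3], u4], u6], u2], u5]


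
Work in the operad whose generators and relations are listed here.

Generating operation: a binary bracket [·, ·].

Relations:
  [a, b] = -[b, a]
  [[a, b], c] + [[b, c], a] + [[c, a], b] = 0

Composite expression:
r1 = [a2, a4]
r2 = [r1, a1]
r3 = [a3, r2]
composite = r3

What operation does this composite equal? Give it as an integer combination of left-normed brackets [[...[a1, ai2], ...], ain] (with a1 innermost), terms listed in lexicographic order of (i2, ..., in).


Expand each bracket as ab - ba; the a1-initial words give the coefficients.
Composite bracket: [a3, [[a2, a4], a1]]
Under [a, b] = ab - ba we get 8 signed associative words (2^3 = 8).
Only words starting with a1 matter:
  the word a1a2a4a3 carries sign +1 and contributes +[[[a1, a2], a4], a3]
  the word a1a4a2a3 carries sign -1 and contributes -[[[a1, a4], a2], a3]

[[[a1, a2], a4], a3] - [[[a1, a4], a2], a3]


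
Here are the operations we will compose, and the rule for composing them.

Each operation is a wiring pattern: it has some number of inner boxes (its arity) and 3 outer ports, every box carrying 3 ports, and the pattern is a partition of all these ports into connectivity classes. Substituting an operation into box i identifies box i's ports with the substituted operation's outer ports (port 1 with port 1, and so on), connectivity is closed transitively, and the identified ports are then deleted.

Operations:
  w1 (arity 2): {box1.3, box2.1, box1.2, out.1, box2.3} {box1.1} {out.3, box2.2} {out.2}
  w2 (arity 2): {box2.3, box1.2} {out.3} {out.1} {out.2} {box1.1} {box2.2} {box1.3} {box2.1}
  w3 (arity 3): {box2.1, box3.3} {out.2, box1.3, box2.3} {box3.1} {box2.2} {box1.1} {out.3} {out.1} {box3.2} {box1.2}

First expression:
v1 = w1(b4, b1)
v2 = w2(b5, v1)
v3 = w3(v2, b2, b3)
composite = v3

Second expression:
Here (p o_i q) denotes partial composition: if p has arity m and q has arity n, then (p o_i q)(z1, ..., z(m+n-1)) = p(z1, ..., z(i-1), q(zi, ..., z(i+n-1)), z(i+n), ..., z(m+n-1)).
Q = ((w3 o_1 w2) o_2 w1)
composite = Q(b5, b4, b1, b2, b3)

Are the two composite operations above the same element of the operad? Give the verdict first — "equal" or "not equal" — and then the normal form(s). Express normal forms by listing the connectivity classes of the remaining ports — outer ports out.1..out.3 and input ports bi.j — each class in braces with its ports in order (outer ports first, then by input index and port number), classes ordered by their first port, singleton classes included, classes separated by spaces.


equal; both compose to {out.1} {out.2, b2.3} {out.3} {b1.1, b1.3, b4.2, b4.3} {b1.2, b5.2} {b2.1, b3.3} {b2.2} {b3.1} {b3.2} {b4.1} {b5.1} {b5.3}

The first expression reduces to {out.1} {out.2, b2.3} {out.3} {b1.1, b1.3, b4.2, b4.3} {b1.2, b5.2} {b2.1, b3.3} {b2.2} {b3.1} {b3.2} {b4.1} {b5.1} {b5.3}
The second expression reduces to {out.1} {out.2, b2.3} {out.3} {b1.1, b1.3, b4.2, b4.3} {b1.2, b5.2} {b2.1, b3.3} {b2.2} {b3.1} {b3.2} {b4.1} {b5.1} {b5.3}
The normal forms match — equal.
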